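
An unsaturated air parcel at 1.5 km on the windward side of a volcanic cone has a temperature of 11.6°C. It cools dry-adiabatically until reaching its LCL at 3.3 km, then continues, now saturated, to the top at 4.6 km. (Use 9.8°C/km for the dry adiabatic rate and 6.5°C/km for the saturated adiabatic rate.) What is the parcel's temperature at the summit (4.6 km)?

From 1500 m to 3300 m (dry): cools by 9.8 × 1.8 = 17.64°C, giving -6.04°C.
From 3300 m to 4600 m (saturated): cools by 6.5 × 1.3 = 8.45°C, giving -14.49°C.

-14.49°C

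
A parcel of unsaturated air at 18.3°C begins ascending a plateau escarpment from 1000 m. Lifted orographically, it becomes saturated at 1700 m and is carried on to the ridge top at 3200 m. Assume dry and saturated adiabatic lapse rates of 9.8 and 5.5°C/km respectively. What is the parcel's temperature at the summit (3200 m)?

3.19°C

1000 → 1700 m (dry, 9.8°C/km): ΔT = -9.8 × 0.7 = -6.86°C → T = 11.44°C
1700 → 3200 m (saturated, 5.5°C/km): ΔT = -5.5 × 1.5 = -8.25°C → T = 3.19°C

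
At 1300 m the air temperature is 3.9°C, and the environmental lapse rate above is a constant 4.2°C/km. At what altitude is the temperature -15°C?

5800 m

Height above start = (3.9 − (-15)) / 4.2 = 4.5 km
Altitude = 1300 m + 4500 m = 5800 m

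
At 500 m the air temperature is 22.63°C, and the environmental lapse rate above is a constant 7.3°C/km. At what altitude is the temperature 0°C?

3600 m

Height above start = (22.63 − 0) / 7.3 = 3.1 km
Altitude = 500 m + 3100 m = 3600 m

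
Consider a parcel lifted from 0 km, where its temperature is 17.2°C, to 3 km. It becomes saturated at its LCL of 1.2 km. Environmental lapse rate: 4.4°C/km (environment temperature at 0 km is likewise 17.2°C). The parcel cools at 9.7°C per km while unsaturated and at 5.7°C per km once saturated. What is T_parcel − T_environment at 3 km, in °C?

Parcel:
  0 → 1200 m (dry, 9.7°C/km): ΔT = -9.7 × 1.2 = -11.64°C → T = 5.56°C
  1200 → 3000 m (saturated, 5.7°C/km): ΔT = -5.7 × 1.8 = -10.26°C → T = -4.7°C
Environment:
  0 → 3000 m (environment, 4.4°C/km): ΔT = -4.4 × 3 = -13.2°C → T = 4°C
T_parcel − T_env = -4.7 − 4 = -8.7°C

-8.7°C (parcel cooler than environment)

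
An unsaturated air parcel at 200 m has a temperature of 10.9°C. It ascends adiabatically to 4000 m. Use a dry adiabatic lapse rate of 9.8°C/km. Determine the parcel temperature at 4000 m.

-26.34°C

200–4000 m, dry adiabatic: Δz = 3.8 km ⇒ ΔT = -37.24°C; T = -26.34°C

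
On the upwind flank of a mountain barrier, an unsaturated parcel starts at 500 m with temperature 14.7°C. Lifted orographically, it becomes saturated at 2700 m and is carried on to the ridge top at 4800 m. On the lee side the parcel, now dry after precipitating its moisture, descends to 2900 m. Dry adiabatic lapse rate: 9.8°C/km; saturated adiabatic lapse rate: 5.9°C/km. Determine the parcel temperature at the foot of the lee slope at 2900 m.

500–2700 m, dry: Δz = 2.2 km ⇒ ΔT = -21.56°C; T = -6.86°C
2700–4800 m, saturated: Δz = 2.1 km ⇒ ΔT = -12.39°C; T = -19.25°C
4800–2900 m, dry descent: Δz = 1.9 km ⇒ ΔT = +18.62°C; T = -0.63°C

-0.63°C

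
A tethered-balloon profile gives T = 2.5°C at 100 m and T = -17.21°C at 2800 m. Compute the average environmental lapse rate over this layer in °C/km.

Γ = −ΔT/Δz = (2.5 − (-17.21)) / (2800 − 100) m
  = 19.71°C / 2.7 km = 7.3°C/km

7.3°C/km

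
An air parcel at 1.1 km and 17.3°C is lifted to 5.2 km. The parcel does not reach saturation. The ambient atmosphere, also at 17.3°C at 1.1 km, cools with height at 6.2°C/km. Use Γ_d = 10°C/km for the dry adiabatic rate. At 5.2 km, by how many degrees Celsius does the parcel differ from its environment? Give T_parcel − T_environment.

Parcel:
  From 1100 m to 5200 m (dry): cools by 10 × 4.1 = 41°C, giving -23.7°C.
Environment:
  From 1100 m to 5200 m (environment): cools by 6.2 × 4.1 = 25.42°C, giving -8.12°C.
T_parcel − T_env = -23.7 − (-8.12) = -15.58°C

-15.58°C (parcel cooler than environment)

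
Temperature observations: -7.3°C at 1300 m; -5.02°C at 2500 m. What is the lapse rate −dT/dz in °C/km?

Γ = −ΔT/Δz = (-7.3 − (-5.02)) / (2500 − 1300) m
  = -2.28°C / 1.2 km = -1.9°C/km

-1.9°C/km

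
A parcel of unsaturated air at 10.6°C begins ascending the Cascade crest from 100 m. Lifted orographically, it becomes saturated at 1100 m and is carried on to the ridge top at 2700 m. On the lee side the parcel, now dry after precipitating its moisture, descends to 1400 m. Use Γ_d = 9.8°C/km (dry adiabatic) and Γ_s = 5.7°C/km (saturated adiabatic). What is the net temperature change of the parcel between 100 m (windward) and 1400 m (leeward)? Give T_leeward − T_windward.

-6.18°C

100 → 1100 m (dry, 9.8°C/km): ΔT = -9.8 × 1 = -9.8°C → T = 0.8°C
1100 → 2700 m (saturated, 5.7°C/km): ΔT = -5.7 × 1.6 = -9.12°C → T = -8.32°C
2700 → 1400 m (dry descent, 9.8°C/km): ΔT = +9.8 × 1.3 = +12.74°C → T = 4.42°C
Net change vs windward start: 4.42 − 10.6 = -6.18°C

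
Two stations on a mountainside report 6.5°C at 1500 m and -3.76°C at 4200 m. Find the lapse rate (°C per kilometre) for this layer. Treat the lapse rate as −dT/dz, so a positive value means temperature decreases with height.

3.8°C/km

Γ = −ΔT/Δz = (6.5 − (-3.76)) / (4200 − 1500) m
  = 10.26°C / 2.7 km = 3.8°C/km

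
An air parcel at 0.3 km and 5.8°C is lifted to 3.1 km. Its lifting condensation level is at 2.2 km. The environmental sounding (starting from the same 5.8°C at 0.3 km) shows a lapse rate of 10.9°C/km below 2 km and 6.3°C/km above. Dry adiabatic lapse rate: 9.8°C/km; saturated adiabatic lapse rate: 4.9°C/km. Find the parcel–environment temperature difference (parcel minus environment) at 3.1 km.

Parcel:
  300–2200 m, dry: Δz = 1.9 km ⇒ ΔT = -18.62°C; T = -12.82°C
  2200–3100 m, saturated: Δz = 0.9 km ⇒ ΔT = -4.41°C; T = -17.23°C
Environment:
  300–2000 m, environment, lower layer: Δz = 1.7 km ⇒ ΔT = -18.53°C; T = -12.73°C
  2000–3100 m, environment, upper layer: Δz = 1.1 km ⇒ ΔT = -6.93°C; T = -19.66°C
T_parcel − T_env = -17.23 − (-19.66) = +2.43°C

+2.43°C (parcel warmer than environment)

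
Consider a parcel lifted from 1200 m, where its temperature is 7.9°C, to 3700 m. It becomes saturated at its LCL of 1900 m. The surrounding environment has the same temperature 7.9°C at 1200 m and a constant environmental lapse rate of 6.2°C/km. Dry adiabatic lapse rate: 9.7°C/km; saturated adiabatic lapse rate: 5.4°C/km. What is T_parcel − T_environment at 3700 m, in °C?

-1.01°C (parcel cooler than environment)

Parcel:
  1200 → 1900 m (dry, 9.7°C/km): ΔT = -9.7 × 0.7 = -6.79°C → T = 1.11°C
  1900 → 3700 m (saturated, 5.4°C/km): ΔT = -5.4 × 1.8 = -9.72°C → T = -8.61°C
Environment:
  1200 → 3700 m (environment, 6.2°C/km): ΔT = -6.2 × 2.5 = -15.5°C → T = -7.6°C
T_parcel − T_env = -8.61 − (-7.6) = -1.01°C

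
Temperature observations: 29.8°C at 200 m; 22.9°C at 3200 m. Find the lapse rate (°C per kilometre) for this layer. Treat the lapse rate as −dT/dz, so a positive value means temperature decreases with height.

Γ = −ΔT/Δz = (29.8 − 22.9) / (3200 − 200) m
  = 6.9°C / 3 km = 2.3°C/km

2.3°C/km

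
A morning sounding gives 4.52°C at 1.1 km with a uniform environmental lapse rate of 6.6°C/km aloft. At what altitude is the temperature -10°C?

Height above start = (4.52 − (-10)) / 6.6 = 2.2 km
Altitude = 1100 m + 2200 m = 3300 m

3.3 km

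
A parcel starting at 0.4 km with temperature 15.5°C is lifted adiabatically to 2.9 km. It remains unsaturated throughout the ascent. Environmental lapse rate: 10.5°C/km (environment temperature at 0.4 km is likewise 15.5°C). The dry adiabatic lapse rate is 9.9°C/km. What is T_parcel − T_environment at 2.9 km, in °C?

Parcel:
  400–2900 m, dry: Δz = 2.5 km ⇒ ΔT = -24.75°C; T = -9.25°C
Environment:
  400–2900 m, environment: Δz = 2.5 km ⇒ ΔT = -26.25°C; T = -10.75°C
T_parcel − T_env = -9.25 − (-10.75) = +1.5°C

+1.5°C (parcel warmer than environment)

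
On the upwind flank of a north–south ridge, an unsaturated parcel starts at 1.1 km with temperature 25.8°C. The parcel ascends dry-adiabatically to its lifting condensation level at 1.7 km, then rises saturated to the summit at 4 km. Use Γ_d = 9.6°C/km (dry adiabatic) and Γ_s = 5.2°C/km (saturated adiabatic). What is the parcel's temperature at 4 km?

8.08°C

1100–1700 m, dry: Δz = 0.6 km ⇒ ΔT = -5.76°C; T = 20.04°C
1700–4000 m, saturated: Δz = 2.3 km ⇒ ΔT = -11.96°C; T = 8.08°C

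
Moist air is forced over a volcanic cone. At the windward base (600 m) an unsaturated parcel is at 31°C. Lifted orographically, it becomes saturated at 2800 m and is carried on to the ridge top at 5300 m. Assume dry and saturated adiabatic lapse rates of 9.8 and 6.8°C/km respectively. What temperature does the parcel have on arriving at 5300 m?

-7.56°C

From 600 m to 2800 m (dry): cools by 9.8 × 2.2 = 21.56°C, giving 9.44°C.
From 2800 m to 5300 m (saturated): cools by 6.8 × 2.5 = 17°C, giving -7.56°C.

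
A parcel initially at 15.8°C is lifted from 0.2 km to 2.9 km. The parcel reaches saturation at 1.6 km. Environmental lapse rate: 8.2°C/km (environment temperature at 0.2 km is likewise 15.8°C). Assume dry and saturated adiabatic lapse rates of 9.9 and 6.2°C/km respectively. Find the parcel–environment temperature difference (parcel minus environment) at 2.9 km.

+0.22°C (parcel warmer than environment)

Parcel:
  Dry to 1600 m: -9.9 × 1.4 km = -13.86°C, so T = 1.94°C.
  Saturated to 2900 m: -6.2 × 1.3 km = -8.06°C, so T = -6.12°C.
Environment:
  Environment to 2900 m: -8.2 × 2.7 km = -22.14°C, so T = -6.34°C.
T_parcel − T_env = -6.12 − (-6.34) = +0.22°C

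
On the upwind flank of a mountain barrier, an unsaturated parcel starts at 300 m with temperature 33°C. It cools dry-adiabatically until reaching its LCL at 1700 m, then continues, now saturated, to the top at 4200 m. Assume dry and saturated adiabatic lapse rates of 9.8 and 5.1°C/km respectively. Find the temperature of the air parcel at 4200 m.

6.53°C

From 300 m to 1700 m (dry): cools by 9.8 × 1.4 = 13.72°C, giving 19.28°C.
From 1700 m to 4200 m (saturated): cools by 5.1 × 2.5 = 12.75°C, giving 6.53°C.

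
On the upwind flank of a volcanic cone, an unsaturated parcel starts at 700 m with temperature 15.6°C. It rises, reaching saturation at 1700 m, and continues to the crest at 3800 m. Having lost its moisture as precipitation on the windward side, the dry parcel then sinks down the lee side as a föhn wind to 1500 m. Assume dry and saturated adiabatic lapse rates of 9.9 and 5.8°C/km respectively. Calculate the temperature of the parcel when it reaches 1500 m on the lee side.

16.29°C

From 700 m to 1700 m (dry): cools by 9.9 × 1 = 9.9°C, giving 5.7°C.
From 1700 m to 3800 m (saturated): cools by 5.8 × 2.1 = 12.18°C, giving -6.48°C.
From 3800 m to 1500 m (dry descent): warms by 9.9 × 2.3 = 22.77°C, giving 16.29°C.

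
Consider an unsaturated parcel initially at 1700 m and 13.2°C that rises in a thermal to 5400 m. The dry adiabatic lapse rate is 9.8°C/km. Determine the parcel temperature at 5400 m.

1700–5400 m, dry adiabatic: Δz = 3.7 km ⇒ ΔT = -36.26°C; T = -23.06°C

-23.06°C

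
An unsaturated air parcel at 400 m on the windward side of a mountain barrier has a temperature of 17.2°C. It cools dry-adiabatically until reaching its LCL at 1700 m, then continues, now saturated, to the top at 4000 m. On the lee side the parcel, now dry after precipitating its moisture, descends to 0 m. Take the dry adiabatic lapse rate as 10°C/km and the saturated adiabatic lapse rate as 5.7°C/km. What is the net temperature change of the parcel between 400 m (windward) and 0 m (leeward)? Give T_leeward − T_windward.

+13.89°C

400–1700 m, dry: Δz = 1.3 km ⇒ ΔT = -13°C; T = 4.2°C
1700–4000 m, saturated: Δz = 2.3 km ⇒ ΔT = -13.11°C; T = -8.91°C
4000–0 m, dry descent: Δz = 4 km ⇒ ΔT = +40°C; T = 31.09°C
Net change vs windward start: 31.09 − 17.2 = +13.89°C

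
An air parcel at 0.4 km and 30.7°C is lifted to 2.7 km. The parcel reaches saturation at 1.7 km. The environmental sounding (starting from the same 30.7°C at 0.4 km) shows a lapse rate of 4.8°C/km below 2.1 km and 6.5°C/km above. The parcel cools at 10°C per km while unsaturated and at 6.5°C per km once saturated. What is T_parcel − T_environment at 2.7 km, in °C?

Parcel:
  From 400 m to 1700 m (dry): cools by 10 × 1.3 = 13°C, giving 17.7°C.
  From 1700 m to 2700 m (saturated): cools by 6.5 × 1 = 6.5°C, giving 11.2°C.
Environment:
  From 400 m to 2100 m (environment, lower layer): cools by 4.8 × 1.7 = 8.16°C, giving 22.54°C.
  From 2100 m to 2700 m (environment, upper layer): cools by 6.5 × 0.6 = 3.9°C, giving 18.64°C.
T_parcel − T_env = 11.2 − 18.64 = -7.44°C

-7.44°C (parcel cooler than environment)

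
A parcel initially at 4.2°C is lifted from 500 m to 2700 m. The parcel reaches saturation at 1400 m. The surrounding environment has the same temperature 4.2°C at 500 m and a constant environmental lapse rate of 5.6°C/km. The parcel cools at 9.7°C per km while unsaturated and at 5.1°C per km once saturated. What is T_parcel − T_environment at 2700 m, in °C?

Parcel:
  500–1400 m, dry: Δz = 0.9 km ⇒ ΔT = -8.73°C; T = -4.53°C
  1400–2700 m, saturated: Δz = 1.3 km ⇒ ΔT = -6.63°C; T = -11.16°C
Environment:
  500–2700 m, environment: Δz = 2.2 km ⇒ ΔT = -12.32°C; T = -8.12°C
T_parcel − T_env = -11.16 − (-8.12) = -3.04°C

-3.04°C (parcel cooler than environment)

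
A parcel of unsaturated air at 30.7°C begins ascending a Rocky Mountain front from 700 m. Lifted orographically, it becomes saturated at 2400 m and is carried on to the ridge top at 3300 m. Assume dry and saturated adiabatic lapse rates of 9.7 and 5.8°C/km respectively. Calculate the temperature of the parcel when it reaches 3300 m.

700 → 2400 m (dry, 9.7°C/km): ΔT = -9.7 × 1.7 = -16.49°C → T = 14.21°C
2400 → 3300 m (saturated, 5.8°C/km): ΔT = -5.8 × 0.9 = -5.22°C → T = 8.99°C

8.99°C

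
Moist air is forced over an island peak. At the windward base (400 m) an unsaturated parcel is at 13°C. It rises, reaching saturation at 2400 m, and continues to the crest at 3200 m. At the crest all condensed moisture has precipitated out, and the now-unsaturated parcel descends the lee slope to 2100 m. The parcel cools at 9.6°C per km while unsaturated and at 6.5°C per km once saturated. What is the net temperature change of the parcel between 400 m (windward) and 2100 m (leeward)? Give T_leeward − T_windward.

Dry to 2400 m: -9.6 × 2 km = -19.2°C, so T = -6.2°C.
Saturated to 3200 m: -6.5 × 0.8 km = -5.2°C, so T = -11.4°C.
Dry descent to 2100 m: +9.6 × 1.1 km = +10.56°C, so T = -0.84°C.
Net change vs windward start: -0.84 − 13 = -13.84°C

-13.84°C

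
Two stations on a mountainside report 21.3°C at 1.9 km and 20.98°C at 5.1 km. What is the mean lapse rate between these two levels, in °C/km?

Γ = −ΔT/Δz = (21.3 − 20.98) / (5100 − 1900) m
  = 0.32°C / 3.2 km = 0.1°C/km

0.1°C/km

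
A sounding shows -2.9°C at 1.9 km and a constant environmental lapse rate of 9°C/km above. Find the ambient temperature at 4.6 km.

-27.2°C

From 1900 m to 4600 m (environmental): cools by 9 × 2.7 = 24.3°C, giving -27.2°C.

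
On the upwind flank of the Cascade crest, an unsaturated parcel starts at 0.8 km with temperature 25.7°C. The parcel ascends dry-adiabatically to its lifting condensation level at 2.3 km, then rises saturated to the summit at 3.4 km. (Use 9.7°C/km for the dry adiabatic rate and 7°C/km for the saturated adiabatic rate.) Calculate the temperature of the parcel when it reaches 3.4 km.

Dry to 2300 m: -9.7 × 1.5 km = -14.55°C, so T = 11.15°C.
Saturated to 3400 m: -7 × 1.1 km = -7.7°C, so T = 3.45°C.

3.45°C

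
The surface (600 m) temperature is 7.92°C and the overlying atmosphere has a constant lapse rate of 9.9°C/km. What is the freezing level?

1400 m

Height above start = (7.92 − 0) / 9.9 = 0.8 km
Altitude = 600 m + 800 m = 1400 m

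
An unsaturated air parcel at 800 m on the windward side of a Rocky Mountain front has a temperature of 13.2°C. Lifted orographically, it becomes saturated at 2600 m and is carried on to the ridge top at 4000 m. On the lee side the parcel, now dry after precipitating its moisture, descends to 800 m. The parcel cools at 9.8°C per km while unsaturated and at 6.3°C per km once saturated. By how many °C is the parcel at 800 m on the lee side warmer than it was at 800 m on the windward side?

+4.9°C

800–2600 m, dry: Δz = 1.8 km ⇒ ΔT = -17.64°C; T = -4.44°C
2600–4000 m, saturated: Δz = 1.4 km ⇒ ΔT = -8.82°C; T = -13.26°C
4000–800 m, dry descent: Δz = 3.2 km ⇒ ΔT = +31.36°C; T = 18.1°C
Net change vs windward start: 18.1 − 13.2 = +4.9°C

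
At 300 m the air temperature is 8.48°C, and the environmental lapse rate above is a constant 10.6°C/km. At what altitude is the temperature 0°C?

1100 m

Height above start = (8.48 − 0) / 10.6 = 0.8 km
Altitude = 300 m + 800 m = 1100 m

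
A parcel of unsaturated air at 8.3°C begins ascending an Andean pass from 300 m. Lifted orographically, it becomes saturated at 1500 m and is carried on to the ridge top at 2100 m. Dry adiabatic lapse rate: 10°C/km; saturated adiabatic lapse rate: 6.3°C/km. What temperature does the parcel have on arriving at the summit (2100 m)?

-7.48°C

300 → 1500 m (dry, 10°C/km): ΔT = -10 × 1.2 = -12°C → T = -3.7°C
1500 → 2100 m (saturated, 6.3°C/km): ΔT = -6.3 × 0.6 = -3.78°C → T = -7.48°C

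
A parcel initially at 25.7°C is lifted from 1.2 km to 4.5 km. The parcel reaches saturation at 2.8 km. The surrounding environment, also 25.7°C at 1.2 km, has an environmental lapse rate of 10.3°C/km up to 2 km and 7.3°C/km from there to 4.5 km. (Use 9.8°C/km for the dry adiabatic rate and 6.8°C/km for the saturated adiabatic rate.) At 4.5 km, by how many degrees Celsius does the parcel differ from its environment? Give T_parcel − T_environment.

-0.75°C (parcel cooler than environment)

Parcel:
  1200 → 2800 m (dry, 9.8°C/km): ΔT = -9.8 × 1.6 = -15.68°C → T = 10.02°C
  2800 → 4500 m (saturated, 6.8°C/km): ΔT = -6.8 × 1.7 = -11.56°C → T = -1.54°C
Environment:
  1200 → 2000 m (environment, lower layer, 10.3°C/km): ΔT = -10.3 × 0.8 = -8.24°C → T = 17.46°C
  2000 → 4500 m (environment, upper layer, 7.3°C/km): ΔT = -7.3 × 2.5 = -18.25°C → T = -0.79°C
T_parcel − T_env = -1.54 − (-0.79) = -0.75°C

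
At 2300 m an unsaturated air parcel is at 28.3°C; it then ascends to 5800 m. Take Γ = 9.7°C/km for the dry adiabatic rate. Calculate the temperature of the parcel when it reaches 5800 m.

-5.65°C

2300 → 5800 m (dry adiabatic, 9.7°C/km): ΔT = -9.7 × 3.5 = -33.95°C → T = -5.65°C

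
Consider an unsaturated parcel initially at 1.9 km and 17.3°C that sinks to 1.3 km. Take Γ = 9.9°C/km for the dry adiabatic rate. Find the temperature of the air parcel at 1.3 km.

23.24°C

Dry adiabatic to 1300 m: +9.9 × 0.6 km = +5.94°C, so T = 23.24°C.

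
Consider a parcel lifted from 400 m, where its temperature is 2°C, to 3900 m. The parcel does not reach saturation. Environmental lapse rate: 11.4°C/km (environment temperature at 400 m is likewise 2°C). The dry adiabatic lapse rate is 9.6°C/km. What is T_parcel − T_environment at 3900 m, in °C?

Parcel:
  From 400 m to 3900 m (dry): cools by 9.6 × 3.5 = 33.6°C, giving -31.6°C.
Environment:
  From 400 m to 3900 m (environment): cools by 11.4 × 3.5 = 39.9°C, giving -37.9°C.
T_parcel − T_env = -31.6 − (-37.9) = +6.3°C

+6.3°C (parcel warmer than environment)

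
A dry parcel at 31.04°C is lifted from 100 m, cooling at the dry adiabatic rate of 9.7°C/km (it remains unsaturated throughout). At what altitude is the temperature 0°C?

Height above start = (31.04 − 0) / 9.7 = 3.2 km
Altitude = 100 m + 3200 m = 3300 m

3300 m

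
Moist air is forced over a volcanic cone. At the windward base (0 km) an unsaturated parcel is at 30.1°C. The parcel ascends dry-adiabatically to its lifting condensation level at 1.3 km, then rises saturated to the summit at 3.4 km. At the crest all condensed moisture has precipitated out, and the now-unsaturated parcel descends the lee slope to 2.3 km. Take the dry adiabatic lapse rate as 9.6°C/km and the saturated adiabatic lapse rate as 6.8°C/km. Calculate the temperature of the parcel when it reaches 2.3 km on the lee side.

From 0 m to 1300 m (dry): cools by 9.6 × 1.3 = 12.48°C, giving 17.62°C.
From 1300 m to 3400 m (saturated): cools by 6.8 × 2.1 = 14.28°C, giving 3.34°C.
From 3400 m to 2300 m (dry descent): warms by 9.6 × 1.1 = 10.56°C, giving 13.9°C.

13.9°C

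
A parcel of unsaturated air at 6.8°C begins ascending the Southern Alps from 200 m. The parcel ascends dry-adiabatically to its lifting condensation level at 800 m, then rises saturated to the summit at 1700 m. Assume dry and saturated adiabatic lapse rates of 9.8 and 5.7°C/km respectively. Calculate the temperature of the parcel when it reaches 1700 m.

200–800 m, dry: Δz = 0.6 km ⇒ ΔT = -5.88°C; T = 0.92°C
800–1700 m, saturated: Δz = 0.9 km ⇒ ΔT = -5.13°C; T = -4.21°C

-4.21°C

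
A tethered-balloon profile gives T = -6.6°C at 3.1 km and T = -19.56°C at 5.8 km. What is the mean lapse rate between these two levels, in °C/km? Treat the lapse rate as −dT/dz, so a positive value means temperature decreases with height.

Γ = −ΔT/Δz = (-6.6 − (-19.56)) / (5800 − 3100) m
  = 12.96°C / 2.7 km = 4.8°C/km

4.8°C/km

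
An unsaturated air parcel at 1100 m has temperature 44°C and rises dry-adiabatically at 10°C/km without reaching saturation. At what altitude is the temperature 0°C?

5500 m

Height above start = (44 − 0) / 10 = 4.4 km
Altitude = 1100 m + 4400 m = 5500 m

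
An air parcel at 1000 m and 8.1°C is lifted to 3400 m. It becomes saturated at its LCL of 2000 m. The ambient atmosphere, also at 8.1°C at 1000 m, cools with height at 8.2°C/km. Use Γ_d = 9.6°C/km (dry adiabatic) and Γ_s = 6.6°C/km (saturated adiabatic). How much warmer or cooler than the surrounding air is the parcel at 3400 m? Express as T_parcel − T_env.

+0.84°C (parcel warmer than environment)

Parcel:
  1000–2000 m, dry: Δz = 1 km ⇒ ΔT = -9.6°C; T = -1.5°C
  2000–3400 m, saturated: Δz = 1.4 km ⇒ ΔT = -9.24°C; T = -10.74°C
Environment:
  1000–3400 m, environment: Δz = 2.4 km ⇒ ΔT = -19.68°C; T = -11.58°C
T_parcel − T_env = -10.74 − (-11.58) = +0.84°C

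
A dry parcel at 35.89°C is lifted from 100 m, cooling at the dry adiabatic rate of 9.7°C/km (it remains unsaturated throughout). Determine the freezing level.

3800 m

Height above start = (35.89 − 0) / 9.7 = 3.7 km
Altitude = 100 m + 3700 m = 3800 m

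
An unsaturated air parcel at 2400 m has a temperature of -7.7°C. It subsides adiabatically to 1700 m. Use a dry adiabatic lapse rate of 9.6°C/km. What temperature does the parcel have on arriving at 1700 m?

2400 → 1700 m (dry adiabatic, 9.6°C/km): ΔT = +9.6 × 0.7 = +6.72°C → T = -0.98°C

-0.98°C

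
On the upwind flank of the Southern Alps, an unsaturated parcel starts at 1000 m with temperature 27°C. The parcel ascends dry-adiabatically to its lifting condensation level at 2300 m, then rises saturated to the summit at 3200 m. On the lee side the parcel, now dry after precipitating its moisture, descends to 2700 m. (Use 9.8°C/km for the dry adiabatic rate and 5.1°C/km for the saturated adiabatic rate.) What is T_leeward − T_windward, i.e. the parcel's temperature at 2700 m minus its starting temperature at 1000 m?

1000–2300 m, dry: Δz = 1.3 km ⇒ ΔT = -12.74°C; T = 14.26°C
2300–3200 m, saturated: Δz = 0.9 km ⇒ ΔT = -4.59°C; T = 9.67°C
3200–2700 m, dry descent: Δz = 0.5 km ⇒ ΔT = +4.9°C; T = 14.57°C
Net change vs windward start: 14.57 − 27 = -12.43°C

-12.43°C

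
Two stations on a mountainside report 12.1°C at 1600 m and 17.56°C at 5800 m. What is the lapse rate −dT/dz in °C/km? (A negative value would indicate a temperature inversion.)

-1.3°C/km

Γ = −ΔT/Δz = (12.1 − 17.56) / (5800 − 1600) m
  = -5.46°C / 4.2 km = -1.3°C/km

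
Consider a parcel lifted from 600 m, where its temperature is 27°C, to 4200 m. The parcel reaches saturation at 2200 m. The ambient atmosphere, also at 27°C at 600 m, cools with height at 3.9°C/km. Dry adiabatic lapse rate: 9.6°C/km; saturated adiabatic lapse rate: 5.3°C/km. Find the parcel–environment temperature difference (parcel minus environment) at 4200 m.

Parcel:
  600–2200 m, dry: Δz = 1.6 km ⇒ ΔT = -15.36°C; T = 11.64°C
  2200–4200 m, saturated: Δz = 2 km ⇒ ΔT = -10.6°C; T = 1.04°C
Environment:
  600–4200 m, environment: Δz = 3.6 km ⇒ ΔT = -14.04°C; T = 12.96°C
T_parcel − T_env = 1.04 − 12.96 = -11.92°C

-11.92°C (parcel cooler than environment)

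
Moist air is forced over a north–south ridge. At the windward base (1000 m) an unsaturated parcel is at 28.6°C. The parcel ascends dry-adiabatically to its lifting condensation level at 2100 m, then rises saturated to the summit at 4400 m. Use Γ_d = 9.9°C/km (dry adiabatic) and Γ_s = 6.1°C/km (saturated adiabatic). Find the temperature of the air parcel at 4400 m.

1000 → 2100 m (dry, 9.9°C/km): ΔT = -9.9 × 1.1 = -10.89°C → T = 17.71°C
2100 → 4400 m (saturated, 6.1°C/km): ΔT = -6.1 × 2.3 = -14.03°C → T = 3.68°C

3.68°C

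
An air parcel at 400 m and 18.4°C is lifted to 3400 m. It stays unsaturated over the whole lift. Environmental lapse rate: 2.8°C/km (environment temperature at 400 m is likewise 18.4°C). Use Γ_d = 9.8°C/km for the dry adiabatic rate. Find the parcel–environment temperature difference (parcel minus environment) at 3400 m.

-21°C (parcel cooler than environment)

Parcel:
  400 → 3400 m (dry, 9.8°C/km): ΔT = -9.8 × 3 = -29.4°C → T = -11°C
Environment:
  400 → 3400 m (environment, 2.8°C/km): ΔT = -2.8 × 3 = -8.4°C → T = 10°C
T_parcel − T_env = -11 − 10 = -21°C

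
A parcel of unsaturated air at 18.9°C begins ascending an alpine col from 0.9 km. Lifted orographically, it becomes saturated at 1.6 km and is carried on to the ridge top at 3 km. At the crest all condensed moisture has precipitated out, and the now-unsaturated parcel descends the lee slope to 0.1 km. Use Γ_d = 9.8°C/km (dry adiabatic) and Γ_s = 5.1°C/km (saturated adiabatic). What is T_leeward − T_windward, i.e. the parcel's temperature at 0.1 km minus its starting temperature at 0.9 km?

+14.42°C

900–1600 m, dry: Δz = 0.7 km ⇒ ΔT = -6.86°C; T = 12.04°C
1600–3000 m, saturated: Δz = 1.4 km ⇒ ΔT = -7.14°C; T = 4.9°C
3000–100 m, dry descent: Δz = 2.9 km ⇒ ΔT = +28.42°C; T = 33.32°C
Net change vs windward start: 33.32 − 18.9 = +14.42°C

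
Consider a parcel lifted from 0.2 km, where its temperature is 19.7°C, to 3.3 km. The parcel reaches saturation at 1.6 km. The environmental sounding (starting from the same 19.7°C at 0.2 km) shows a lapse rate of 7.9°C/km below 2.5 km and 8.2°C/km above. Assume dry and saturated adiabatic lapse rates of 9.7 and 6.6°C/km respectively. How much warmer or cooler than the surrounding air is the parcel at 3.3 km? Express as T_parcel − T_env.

Parcel:
  Dry to 1600 m: -9.7 × 1.4 km = -13.58°C, so T = 6.12°C.
  Saturated to 3300 m: -6.6 × 1.7 km = -11.22°C, so T = -5.1°C.
Environment:
  Environment, lower layer to 2500 m: -7.9 × 2.3 km = -18.17°C, so T = 1.53°C.
  Environment, upper layer to 3300 m: -8.2 × 0.8 km = -6.56°C, so T = -5.03°C.
T_parcel − T_env = -5.1 − (-5.03) = -0.07°C

-0.07°C (parcel cooler than environment)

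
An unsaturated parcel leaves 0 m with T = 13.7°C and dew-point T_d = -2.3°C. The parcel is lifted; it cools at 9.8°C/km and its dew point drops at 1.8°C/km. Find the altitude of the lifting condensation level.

2000 m

T and T_d converge at 9.8 − 1.8 = 8°C per km
Height above start = (13.7 − (-2.3)) / 8 = 2 km
LCL altitude = 0 m + 2000 m = 2000 m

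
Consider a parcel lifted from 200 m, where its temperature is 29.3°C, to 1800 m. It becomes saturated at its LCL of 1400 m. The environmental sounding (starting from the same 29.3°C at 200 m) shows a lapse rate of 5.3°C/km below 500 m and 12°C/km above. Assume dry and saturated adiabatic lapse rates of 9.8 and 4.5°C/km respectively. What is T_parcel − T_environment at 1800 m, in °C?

+3.63°C (parcel warmer than environment)

Parcel:
  From 200 m to 1400 m (dry): cools by 9.8 × 1.2 = 11.76°C, giving 17.54°C.
  From 1400 m to 1800 m (saturated): cools by 4.5 × 0.4 = 1.8°C, giving 15.74°C.
Environment:
  From 200 m to 500 m (environment, lower layer): cools by 5.3 × 0.3 = 1.59°C, giving 27.71°C.
  From 500 m to 1800 m (environment, upper layer): cools by 12 × 1.3 = 15.6°C, giving 12.11°C.
T_parcel − T_env = 15.74 − 12.11 = +3.63°C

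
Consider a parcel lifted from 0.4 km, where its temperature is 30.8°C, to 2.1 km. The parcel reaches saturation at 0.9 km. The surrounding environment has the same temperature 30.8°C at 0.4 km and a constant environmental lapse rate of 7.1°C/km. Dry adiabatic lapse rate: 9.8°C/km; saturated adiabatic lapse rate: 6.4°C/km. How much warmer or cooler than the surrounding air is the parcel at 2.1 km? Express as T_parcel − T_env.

-0.51°C (parcel cooler than environment)

Parcel:
  Dry to 900 m: -9.8 × 0.5 km = -4.9°C, so T = 25.9°C.
  Saturated to 2100 m: -6.4 × 1.2 km = -7.68°C, so T = 18.22°C.
Environment:
  Environment to 2100 m: -7.1 × 1.7 km = -12.07°C, so T = 18.73°C.
T_parcel − T_env = 18.22 − 18.73 = -0.51°C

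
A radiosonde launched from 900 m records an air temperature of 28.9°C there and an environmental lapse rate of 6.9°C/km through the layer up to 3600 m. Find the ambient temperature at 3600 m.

10.27°C

900 → 3600 m (environmental, 6.9°C/km): ΔT = -6.9 × 2.7 = -18.63°C → T = 10.27°C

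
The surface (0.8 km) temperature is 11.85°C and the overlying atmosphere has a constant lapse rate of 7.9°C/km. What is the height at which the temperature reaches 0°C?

2.3 km

Height above start = (11.85 − 0) / 7.9 = 1.5 km
Altitude = 800 m + 1500 m = 2300 m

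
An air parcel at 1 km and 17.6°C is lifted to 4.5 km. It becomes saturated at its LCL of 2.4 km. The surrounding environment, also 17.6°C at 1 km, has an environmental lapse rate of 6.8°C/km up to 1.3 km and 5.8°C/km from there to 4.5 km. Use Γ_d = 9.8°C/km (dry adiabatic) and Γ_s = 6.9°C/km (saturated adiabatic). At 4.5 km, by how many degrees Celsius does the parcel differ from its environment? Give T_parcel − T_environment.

-7.61°C (parcel cooler than environment)

Parcel:
  Dry to 2400 m: -9.8 × 1.4 km = -13.72°C, so T = 3.88°C.
  Saturated to 4500 m: -6.9 × 2.1 km = -14.49°C, so T = -10.61°C.
Environment:
  Environment, lower layer to 1300 m: -6.8 × 0.3 km = -2.04°C, so T = 15.56°C.
  Environment, upper layer to 4500 m: -5.8 × 3.2 km = -18.56°C, so T = -3°C.
T_parcel − T_env = -10.61 − (-3) = -7.61°C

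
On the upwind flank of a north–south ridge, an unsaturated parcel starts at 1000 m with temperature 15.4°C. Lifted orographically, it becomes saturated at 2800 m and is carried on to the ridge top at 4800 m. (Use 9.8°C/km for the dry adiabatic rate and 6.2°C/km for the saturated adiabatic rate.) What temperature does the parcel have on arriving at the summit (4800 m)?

-14.64°C

Dry to 2800 m: -9.8 × 1.8 km = -17.64°C, so T = -2.24°C.
Saturated to 4800 m: -6.2 × 2 km = -12.4°C, so T = -14.64°C.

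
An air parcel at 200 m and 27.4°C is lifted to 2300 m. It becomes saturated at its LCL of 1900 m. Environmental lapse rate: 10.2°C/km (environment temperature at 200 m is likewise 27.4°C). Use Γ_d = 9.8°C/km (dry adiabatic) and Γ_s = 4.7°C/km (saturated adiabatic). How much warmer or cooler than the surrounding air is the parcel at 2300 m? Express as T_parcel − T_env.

Parcel:
  Dry to 1900 m: -9.8 × 1.7 km = -16.66°C, so T = 10.74°C.
  Saturated to 2300 m: -4.7 × 0.4 km = -1.88°C, so T = 8.86°C.
Environment:
  Environment to 2300 m: -10.2 × 2.1 km = -21.42°C, so T = 5.98°C.
T_parcel − T_env = 8.86 − 5.98 = +2.88°C

+2.88°C (parcel warmer than environment)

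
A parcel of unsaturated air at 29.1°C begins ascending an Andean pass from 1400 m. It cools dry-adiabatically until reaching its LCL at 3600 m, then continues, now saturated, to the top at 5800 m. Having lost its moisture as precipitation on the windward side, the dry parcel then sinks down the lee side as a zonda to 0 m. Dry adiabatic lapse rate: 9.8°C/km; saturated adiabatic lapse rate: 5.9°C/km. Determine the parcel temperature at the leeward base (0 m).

From 1400 m to 3600 m (dry): cools by 9.8 × 2.2 = 21.56°C, giving 7.54°C.
From 3600 m to 5800 m (saturated): cools by 5.9 × 2.2 = 12.98°C, giving -5.44°C.
From 5800 m to 0 m (dry descent): warms by 9.8 × 5.8 = 56.84°C, giving 51.4°C.

51.4°C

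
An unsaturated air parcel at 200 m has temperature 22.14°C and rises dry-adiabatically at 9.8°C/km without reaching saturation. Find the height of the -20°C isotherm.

4500 m

Height above start = (22.14 − (-20)) / 9.8 = 4.3 km
Altitude = 200 m + 4300 m = 4500 m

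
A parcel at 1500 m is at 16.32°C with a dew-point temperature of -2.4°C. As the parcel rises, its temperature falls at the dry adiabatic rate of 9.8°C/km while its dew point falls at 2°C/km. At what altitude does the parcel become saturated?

T and T_d converge at 9.8 − 2 = 7.8°C per km
Height above start = (16.32 − (-2.4)) / 7.8 = 2.4 km
LCL altitude = 1500 m + 2400 m = 3900 m

3900 m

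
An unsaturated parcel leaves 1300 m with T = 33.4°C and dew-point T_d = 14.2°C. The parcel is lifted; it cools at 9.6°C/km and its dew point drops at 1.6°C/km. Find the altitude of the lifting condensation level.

3700 m

T and T_d converge at 9.6 − 1.6 = 8°C per km
Height above start = (33.4 − 14.2) / 8 = 2.4 km
LCL altitude = 1300 m + 2400 m = 3700 m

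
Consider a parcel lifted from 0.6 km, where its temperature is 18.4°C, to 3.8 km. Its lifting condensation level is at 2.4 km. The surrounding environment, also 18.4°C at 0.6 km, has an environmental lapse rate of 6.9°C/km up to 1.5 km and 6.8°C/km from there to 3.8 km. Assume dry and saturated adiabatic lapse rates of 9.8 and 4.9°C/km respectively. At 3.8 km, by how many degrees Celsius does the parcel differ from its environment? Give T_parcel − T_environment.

-2.65°C (parcel cooler than environment)

Parcel:
  From 600 m to 2400 m (dry): cools by 9.8 × 1.8 = 17.64°C, giving 0.76°C.
  From 2400 m to 3800 m (saturated): cools by 4.9 × 1.4 = 6.86°C, giving -6.1°C.
Environment:
  From 600 m to 1500 m (environment, lower layer): cools by 6.9 × 0.9 = 6.21°C, giving 12.19°C.
  From 1500 m to 3800 m (environment, upper layer): cools by 6.8 × 2.3 = 15.64°C, giving -3.45°C.
T_parcel − T_env = -6.1 − (-3.45) = -2.65°C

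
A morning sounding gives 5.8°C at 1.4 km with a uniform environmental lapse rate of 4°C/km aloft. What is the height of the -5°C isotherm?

Height above start = (5.8 − (-5)) / 4 = 2.7 km
Altitude = 1400 m + 2700 m = 4100 m

4.1 km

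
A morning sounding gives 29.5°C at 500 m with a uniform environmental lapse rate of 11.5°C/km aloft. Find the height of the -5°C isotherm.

3500 m

Height above start = (29.5 − (-5)) / 11.5 = 3 km
Altitude = 500 m + 3000 m = 3500 m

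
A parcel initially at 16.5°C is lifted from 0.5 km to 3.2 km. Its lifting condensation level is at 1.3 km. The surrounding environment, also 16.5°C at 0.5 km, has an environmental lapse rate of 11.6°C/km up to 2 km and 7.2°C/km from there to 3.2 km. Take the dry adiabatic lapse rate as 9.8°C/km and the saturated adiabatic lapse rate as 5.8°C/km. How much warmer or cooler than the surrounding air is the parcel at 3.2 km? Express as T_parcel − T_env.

+7.18°C (parcel warmer than environment)

Parcel:
  500 → 1300 m (dry, 9.8°C/km): ΔT = -9.8 × 0.8 = -7.84°C → T = 8.66°C
  1300 → 3200 m (saturated, 5.8°C/km): ΔT = -5.8 × 1.9 = -11.02°C → T = -2.36°C
Environment:
  500 → 2000 m (environment, lower layer, 11.6°C/km): ΔT = -11.6 × 1.5 = -17.4°C → T = -0.9°C
  2000 → 3200 m (environment, upper layer, 7.2°C/km): ΔT = -7.2 × 1.2 = -8.64°C → T = -9.54°C
T_parcel − T_env = -2.36 − (-9.54) = +7.18°C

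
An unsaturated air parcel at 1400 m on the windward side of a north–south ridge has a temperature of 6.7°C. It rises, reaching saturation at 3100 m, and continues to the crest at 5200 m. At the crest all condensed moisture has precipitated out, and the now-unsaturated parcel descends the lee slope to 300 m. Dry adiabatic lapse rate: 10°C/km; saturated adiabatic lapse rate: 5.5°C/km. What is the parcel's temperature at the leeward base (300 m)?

1400 → 3100 m (dry, 10°C/km): ΔT = -10 × 1.7 = -17°C → T = -10.3°C
3100 → 5200 m (saturated, 5.5°C/km): ΔT = -5.5 × 2.1 = -11.55°C → T = -21.85°C
5200 → 300 m (dry descent, 10°C/km): ΔT = +10 × 4.9 = +49°C → T = 27.15°C

27.15°C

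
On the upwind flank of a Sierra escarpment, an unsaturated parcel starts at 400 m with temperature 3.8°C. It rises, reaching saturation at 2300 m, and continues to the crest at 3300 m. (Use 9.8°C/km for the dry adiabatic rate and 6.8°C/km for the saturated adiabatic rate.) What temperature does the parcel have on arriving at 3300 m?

-21.62°C

Dry to 2300 m: -9.8 × 1.9 km = -18.62°C, so T = -14.82°C.
Saturated to 3300 m: -6.8 × 1 km = -6.8°C, so T = -21.62°C.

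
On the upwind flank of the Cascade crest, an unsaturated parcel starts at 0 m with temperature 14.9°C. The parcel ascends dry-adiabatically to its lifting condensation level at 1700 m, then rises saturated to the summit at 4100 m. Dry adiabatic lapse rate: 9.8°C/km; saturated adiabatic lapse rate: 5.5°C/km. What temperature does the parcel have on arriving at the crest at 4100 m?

-14.96°C

0 → 1700 m (dry, 9.8°C/km): ΔT = -9.8 × 1.7 = -16.66°C → T = -1.76°C
1700 → 4100 m (saturated, 5.5°C/km): ΔT = -5.5 × 2.4 = -13.2°C → T = -14.96°C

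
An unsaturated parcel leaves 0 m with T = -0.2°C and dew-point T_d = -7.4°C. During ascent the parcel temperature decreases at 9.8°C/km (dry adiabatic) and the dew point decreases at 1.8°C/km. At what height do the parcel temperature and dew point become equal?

T and T_d converge at 9.8 − 1.8 = 8°C per km
Height above start = (-0.2 − (-7.4)) / 8 = 0.9 km
LCL altitude = 0 m + 900 m = 900 m

900 m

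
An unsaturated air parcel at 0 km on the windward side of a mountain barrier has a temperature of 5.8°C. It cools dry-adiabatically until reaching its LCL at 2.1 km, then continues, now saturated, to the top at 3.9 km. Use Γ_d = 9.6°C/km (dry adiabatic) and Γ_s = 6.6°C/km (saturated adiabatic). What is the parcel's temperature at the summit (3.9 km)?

0 → 2100 m (dry, 9.6°C/km): ΔT = -9.6 × 2.1 = -20.16°C → T = -14.36°C
2100 → 3900 m (saturated, 6.6°C/km): ΔT = -6.6 × 1.8 = -11.88°C → T = -26.24°C

-26.24°C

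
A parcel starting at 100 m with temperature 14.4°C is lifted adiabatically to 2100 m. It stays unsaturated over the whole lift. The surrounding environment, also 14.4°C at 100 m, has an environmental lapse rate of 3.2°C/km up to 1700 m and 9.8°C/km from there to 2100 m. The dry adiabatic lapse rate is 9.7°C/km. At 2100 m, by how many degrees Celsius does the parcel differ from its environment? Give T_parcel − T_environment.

-10.36°C (parcel cooler than environment)

Parcel:
  Dry to 2100 m: -9.7 × 2 km = -19.4°C, so T = -5°C.
Environment:
  Environment, lower layer to 1700 m: -3.2 × 1.6 km = -5.12°C, so T = 9.28°C.
  Environment, upper layer to 2100 m: -9.8 × 0.4 km = -3.92°C, so T = 5.36°C.
T_parcel − T_env = -5 − 5.36 = -10.36°C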